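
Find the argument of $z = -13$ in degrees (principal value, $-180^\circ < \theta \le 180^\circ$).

b = 0 and a < 0, so z lies on the negative real axis: θ = 180°


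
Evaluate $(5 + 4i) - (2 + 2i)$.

(5 - 2) + (4 - 2)i = 3 + 2i


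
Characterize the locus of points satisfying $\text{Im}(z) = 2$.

Im(z) = y where z = x + yi; the equation y = 2 is satisfied by all points with that y-coordinate
Locus: Horizontal line y = 2


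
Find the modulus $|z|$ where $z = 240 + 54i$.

|z| = sqrt(a^2 + b^2) = sqrt(240^2 + 54^2) = sqrt(60516) = 246


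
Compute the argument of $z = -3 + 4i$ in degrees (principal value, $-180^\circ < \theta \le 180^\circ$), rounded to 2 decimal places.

θ = arctan(b/a) = arctan(4/-3) (quadrant-adjusted) = 126.87°


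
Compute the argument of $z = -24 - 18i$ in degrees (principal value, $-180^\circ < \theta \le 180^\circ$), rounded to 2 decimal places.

θ = arctan(b/a) = arctan(-18/-24) (quadrant-adjusted) = -143.13°


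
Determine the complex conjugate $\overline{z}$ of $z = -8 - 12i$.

If z = a + bi, then conjugate(z) = a - bi
conjugate(-8 - 12i) = -8 + 12i


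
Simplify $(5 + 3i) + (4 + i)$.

(5 + 4) + (3 + 1)i = 9 + 4i


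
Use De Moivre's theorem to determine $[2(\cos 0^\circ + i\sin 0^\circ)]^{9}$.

By De Moivre: z^n = r^n(cos(nθ) + i sin(nθ))
= 2^9(cos(9*0°) + i sin(9*0°))
= 512(cos 0° + i sin 0°)
= 512


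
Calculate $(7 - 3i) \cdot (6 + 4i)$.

(a1*a2 - b1*b2) + (a1*b2 + b1*a2)i
= (42 - (-12)) + (28 + (-18))i
= 54 + 10i


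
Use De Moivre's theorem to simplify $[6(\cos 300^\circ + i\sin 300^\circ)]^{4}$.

By De Moivre: z^n = r^n(cos(nθ) + i sin(nθ))
= 6^4(cos(4*300°) + i sin(4*300°))
= 1296(cos 120° + i sin 120°)
= -648 + 648*sqrt(3)i


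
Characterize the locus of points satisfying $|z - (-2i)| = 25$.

|z - z0| = r describes a circle centered at z0 with radius r
Here z0 = -2i and r = 25
Locus: Circle centered at (0, -2) with radius 25


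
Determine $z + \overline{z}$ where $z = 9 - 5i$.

z + conjugate(z) = (a + bi) + (a - bi) = 2a
= 2 * 9 = 18


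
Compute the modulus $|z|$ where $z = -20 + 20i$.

|z| = sqrt(a^2 + b^2) = sqrt((-20)^2 + 20^2) = sqrt(800) = sqrt(800)


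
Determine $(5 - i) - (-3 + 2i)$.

(5 - (-3)) + (-1 - 2)i = 8 - 3i


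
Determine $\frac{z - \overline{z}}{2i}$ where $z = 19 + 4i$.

z - conjugate(z) = 2bi
(z - conjugate(z))/(2i) = 2bi/(2i) = b = 4


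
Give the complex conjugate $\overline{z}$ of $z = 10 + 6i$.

If z = a + bi, then conjugate(z) = a - bi
conjugate(10 + 6i) = 10 - 6i


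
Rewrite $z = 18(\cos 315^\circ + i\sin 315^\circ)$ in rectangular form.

a = r cos θ = 18 * sqrt(2)/2 = 9*sqrt(2)
b = r sin θ = 18 * -sqrt(2)/2 = -9*sqrt(2)
z = 9*sqrt(2) - 9*sqrt(2)i


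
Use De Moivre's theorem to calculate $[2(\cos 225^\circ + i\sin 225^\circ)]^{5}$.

By De Moivre: z^n = r^n(cos(nθ) + i sin(nθ))
= 2^5(cos(5*225°) + i sin(5*225°))
= 32(cos 45° + i sin 45°)
= 16*sqrt(2) + 16*sqrt(2)i


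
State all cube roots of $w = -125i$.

|w| = 125, arg(w) = 270°
Root modulus = 125^(1/3) = 5
Root arguments: θ_k = (270° + 360°k)/3 for k = 0, 1, ..., 2
Roots: 5i, -5*sqrt(3)/2 - (5/2)i, 5*sqrt(3)/2 - (5/2)i


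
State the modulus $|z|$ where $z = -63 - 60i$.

|z| = sqrt(a^2 + b^2) = sqrt((-63)^2 + (-60)^2) = sqrt(7569) = 87


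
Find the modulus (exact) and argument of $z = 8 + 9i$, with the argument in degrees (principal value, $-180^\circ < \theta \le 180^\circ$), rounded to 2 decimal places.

|z| = sqrt(8^2 + 9^2) = sqrt(145)
arg(z) = arctan(b/a) = arctan(9/8) (quadrant-adjusted) = 48.37°


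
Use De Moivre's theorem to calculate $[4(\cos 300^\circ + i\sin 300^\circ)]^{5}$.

By De Moivre: z^n = r^n(cos(nθ) + i sin(nθ))
= 4^5(cos(5*300°) + i sin(5*300°))
= 1024(cos 60° + i sin 60°)
= 512 + 512*sqrt(3)i


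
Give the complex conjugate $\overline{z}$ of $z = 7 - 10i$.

If z = a + bi, then conjugate(z) = a - bi
conjugate(7 - 10i) = 7 + 10i


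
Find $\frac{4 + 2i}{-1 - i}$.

Multiply numerator and denominator by conjugate (-1 + i):
= (4 + 2i)(-1 + i) / ((-1)^2 + (-1)^2)
= (-6 + 2i) / 2
= -3 + i


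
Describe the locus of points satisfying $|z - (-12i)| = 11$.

|z - z0| = r describes a circle centered at z0 with radius r
Here z0 = -12i and r = 11
Locus: Circle centered at (0, -12) with radius 11


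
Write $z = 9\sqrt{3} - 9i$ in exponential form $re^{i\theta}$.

r = |z| = sqrt((9*sqrt(3))^2 + (-9)^2) = sqrt(243 + 81) = sqrt(324) = 18
θ = arctan(b/a) = arctan(-9/15.5885) (quadrant-adjusted) = -30° = -π/6
z = 18e^(-i*π/6)


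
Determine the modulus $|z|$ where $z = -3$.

|z| = sqrt(a^2 + b^2) = sqrt((-3)^2 + 0^2) = sqrt(9) = 3


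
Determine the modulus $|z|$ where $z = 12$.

|z| = sqrt(a^2 + b^2) = sqrt(12^2 + 0^2) = sqrt(144) = 12


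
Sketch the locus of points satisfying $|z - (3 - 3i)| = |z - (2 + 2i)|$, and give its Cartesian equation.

|z - z1| = |z - z2| means z is equidistant from z1 and z2,
i.e. the perpendicular bisector of the segment from (3, -3) to (2, 2) (midpoint (5/2, -1/2)).
With z = x + yi, square both sides:
(x - 3)^2 + (y - (-3))^2 = (x - 2)^2 + (y - 2)^2
The x^2 and y^2 terms cancel: -2x + 10y = 8 - 18 = -10
Simplify: x - 5y = 5
Locus: Perpendicular bisector of the segment from (3, -3) to (2, 2): the line x - 5y = 5


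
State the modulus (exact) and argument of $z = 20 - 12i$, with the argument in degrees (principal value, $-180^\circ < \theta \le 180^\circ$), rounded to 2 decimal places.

|z| = sqrt(20^2 + (-12)^2) = sqrt(544)
arg(z) = arctan(b/a) = arctan(-12/20) (quadrant-adjusted) = -30.96°


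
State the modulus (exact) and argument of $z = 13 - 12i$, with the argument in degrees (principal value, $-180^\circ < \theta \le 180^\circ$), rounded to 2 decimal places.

|z| = sqrt(13^2 + (-12)^2) = sqrt(313)
arg(z) = arctan(b/a) = arctan(-12/13) (quadrant-adjusted) = -42.71°


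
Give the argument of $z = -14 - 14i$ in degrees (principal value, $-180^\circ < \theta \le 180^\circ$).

θ = arctan(b/a) = arctan(-14/-14) (quadrant-adjusted) = -135°


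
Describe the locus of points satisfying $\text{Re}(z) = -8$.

Re(z) = x where z = x + yi; the equation x = -8 is satisfied by all points with that x-coordinate
Locus: Vertical line x = -8


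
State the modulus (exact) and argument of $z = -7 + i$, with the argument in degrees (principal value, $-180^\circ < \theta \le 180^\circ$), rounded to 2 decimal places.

|z| = sqrt((-7)^2 + 1^2) = sqrt(50)
arg(z) = arctan(b/a) = arctan(1/-7) (quadrant-adjusted) = 171.87°


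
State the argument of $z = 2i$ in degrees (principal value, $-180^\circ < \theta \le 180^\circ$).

a = 0 and b > 0, so z lies on the positive imaginary axis: θ = 90°


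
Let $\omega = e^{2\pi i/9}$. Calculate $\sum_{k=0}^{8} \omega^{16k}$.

Let ζ = ω^16 = e^(2πi·16/9). Since 9 ∤ 16, ζ ≠ 1.
Sum = Σ_{k=0}^{8} ζ^k = (ζ^9 - 1)/(ζ - 1) = (ω^{16·9} - 1)/(ζ - 1) = (1 - 1)/(ζ - 1) = 0


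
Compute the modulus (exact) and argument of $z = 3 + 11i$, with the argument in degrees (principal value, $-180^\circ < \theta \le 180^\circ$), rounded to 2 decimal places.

|z| = sqrt(3^2 + 11^2) = sqrt(130)
arg(z) = arctan(b/a) = arctan(11/3) (quadrant-adjusted) = 74.74°


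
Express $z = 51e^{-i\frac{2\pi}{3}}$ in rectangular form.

a = r cos θ = 51 * -1/2 = -51/2
b = r sin θ = 51 * -sqrt(3)/2 = -51*sqrt(3)/2
z = -51/2 - (51*sqrt(3)/2)i


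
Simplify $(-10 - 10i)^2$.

(a + bi)^2 = a^2 - b^2 + 2abi
= (-10)^2 - (-10)^2 + 2*(-10)*(-10)i
= 200i


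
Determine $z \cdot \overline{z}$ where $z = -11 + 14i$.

z * conjugate(z) = |z|^2 = a^2 + b^2
= (-11)^2 + 14^2 = 317


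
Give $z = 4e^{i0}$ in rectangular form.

a = r cos θ = 4 * 1 = 4
b = r sin θ = 4 * 0 = 0
z = 4


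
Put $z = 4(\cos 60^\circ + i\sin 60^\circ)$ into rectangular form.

a = r cos θ = 4 * 1/2 = 2
b = r sin θ = 4 * sqrt(3)/2 = 2*sqrt(3)
z = 2 + 2*sqrt(3)i


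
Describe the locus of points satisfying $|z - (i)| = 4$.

|z - z0| = r describes a circle centered at z0 with radius r
Here z0 = i and r = 4
Locus: Circle centered at (0, 1) with radius 4


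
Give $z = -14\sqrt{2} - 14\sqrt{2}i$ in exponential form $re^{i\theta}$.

r = |z| = sqrt((-14*sqrt(2))^2 + (-14*sqrt(2))^2) = sqrt(392 + 392) = sqrt(784) = 28
θ = arctan(b/a) = arctan(-19.799/-19.799) (quadrant-adjusted) = -135° = -3π/4
z = 28e^(-i*3π/4)


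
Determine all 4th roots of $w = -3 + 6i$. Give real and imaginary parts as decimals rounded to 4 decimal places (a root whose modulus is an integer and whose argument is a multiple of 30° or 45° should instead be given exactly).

|w| = sqrt(45) ≈ 6.708204, arg(w) ≈ 116.565051°
Root modulus = sqrt(45)^(1/4) ≈ 1.609354
Root arguments: θ_k = (arg(w) + 360°k)/4 for k = 0, 1, ..., 3
Compute each root as (root modulus)(cos θ_k + i sin θ_k) using full-precision intermediates, then round to 4 decimal places.
Roots: 1.4056 + 0.7837i, -0.7837 + 1.4056i, -1.4056 - 0.7837i, 0.7837 - 1.4056i


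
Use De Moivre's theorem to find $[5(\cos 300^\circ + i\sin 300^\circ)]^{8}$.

By De Moivre: z^n = r^n(cos(nθ) + i sin(nθ))
= 5^8(cos(8*300°) + i sin(8*300°))
= 390625(cos 240° + i sin 240°)
= -390625/2 - (390625*sqrt(3)/2)i


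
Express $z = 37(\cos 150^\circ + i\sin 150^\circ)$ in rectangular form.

a = r cos θ = 37 * -sqrt(3)/2 = -37*sqrt(3)/2
b = r sin θ = 37 * 1/2 = 37/2
z = -37*sqrt(3)/2 + (37/2)i


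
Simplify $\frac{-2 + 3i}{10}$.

Divisor is real, so divide each part by 10:
= -1/5 + (3/10)i


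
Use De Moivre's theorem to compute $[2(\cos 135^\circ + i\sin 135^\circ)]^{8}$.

By De Moivre: z^n = r^n(cos(nθ) + i sin(nθ))
= 2^8(cos(8*135°) + i sin(8*135°))
= 256(cos 0° + i sin 0°)
= 256


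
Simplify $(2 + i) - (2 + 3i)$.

(2 - 2) + (1 - 3)i = -2i


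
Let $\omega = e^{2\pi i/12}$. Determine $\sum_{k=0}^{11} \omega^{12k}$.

Since 12 divides 12, ω^12 = (ω^12)^1 = 1^1 = 1, so every term is 1.
Sum = 12 · 1 = 12


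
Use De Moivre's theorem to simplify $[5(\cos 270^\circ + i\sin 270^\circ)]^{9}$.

By De Moivre: z^n = r^n(cos(nθ) + i sin(nθ))
= 5^9(cos(9*270°) + i sin(9*270°))
= 1953125(cos 270° + i sin 270°)
= -1953125i


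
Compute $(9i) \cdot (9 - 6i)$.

(a1*a2 - b1*b2) + (a1*b2 + b1*a2)i
= (0 - (-54)) + (0 + 81)i
= 54 + 81i


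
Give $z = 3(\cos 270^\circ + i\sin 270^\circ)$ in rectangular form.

a = r cos θ = 3 * 0 = 0
b = r sin θ = 3 * -1 = -3
z = -3i


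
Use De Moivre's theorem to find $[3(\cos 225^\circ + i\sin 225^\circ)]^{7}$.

By De Moivre: z^n = r^n(cos(nθ) + i sin(nθ))
= 3^7(cos(7*225°) + i sin(7*225°))
= 2187(cos 135° + i sin 135°)
= -2187*sqrt(2)/2 + (2187*sqrt(2)/2)i


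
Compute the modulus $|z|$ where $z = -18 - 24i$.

|z| = sqrt(a^2 + b^2) = sqrt((-18)^2 + (-24)^2) = sqrt(900) = 30


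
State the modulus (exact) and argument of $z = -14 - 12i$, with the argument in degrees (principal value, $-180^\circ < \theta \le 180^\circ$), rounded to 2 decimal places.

|z| = sqrt((-14)^2 + (-12)^2) = sqrt(340)
arg(z) = arctan(b/a) = arctan(-12/-14) (quadrant-adjusted) = -139.40°


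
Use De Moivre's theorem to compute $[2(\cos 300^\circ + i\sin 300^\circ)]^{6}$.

By De Moivre: z^n = r^n(cos(nθ) + i sin(nθ))
= 2^6(cos(6*300°) + i sin(6*300°))
= 64(cos 0° + i sin 0°)
= 64


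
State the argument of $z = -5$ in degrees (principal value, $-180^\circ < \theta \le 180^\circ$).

b = 0 and a < 0, so z lies on the negative real axis: θ = 180°


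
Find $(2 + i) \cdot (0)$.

(a1*a2 - b1*b2) + (a1*b2 + b1*a2)i
= (0 - 0) + (0 + 0)i
= 0


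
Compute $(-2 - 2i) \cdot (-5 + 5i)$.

(a1*a2 - b1*b2) + (a1*b2 + b1*a2)i
= (10 - (-10)) + (-10 + 10)i
= 20


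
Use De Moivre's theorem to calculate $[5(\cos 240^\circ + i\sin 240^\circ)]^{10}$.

By De Moivre: z^n = r^n(cos(nθ) + i sin(nθ))
= 5^10(cos(10*240°) + i sin(10*240°))
= 9765625(cos 240° + i sin 240°)
= -9765625/2 - (9765625*sqrt(3)/2)i


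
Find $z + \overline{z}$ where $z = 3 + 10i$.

z + conjugate(z) = (a + bi) + (a - bi) = 2a
= 2 * 3 = 6


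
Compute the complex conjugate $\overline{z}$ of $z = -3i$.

If z = a + bi, then conjugate(z) = a - bi
conjugate(-3i) = 3i


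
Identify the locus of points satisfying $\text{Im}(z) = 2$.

Im(z) = y where z = x + yi; the equation y = 2 is satisfied by all points with that y-coordinate
Locus: Horizontal line y = 2


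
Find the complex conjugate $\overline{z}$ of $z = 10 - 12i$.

If z = a + bi, then conjugate(z) = a - bi
conjugate(10 - 12i) = 10 + 12i


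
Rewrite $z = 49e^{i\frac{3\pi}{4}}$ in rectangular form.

a = r cos θ = 49 * -sqrt(2)/2 = -49*sqrt(2)/2
b = r sin θ = 49 * sqrt(2)/2 = 49*sqrt(2)/2
z = -49*sqrt(2)/2 + (49*sqrt(2)/2)i


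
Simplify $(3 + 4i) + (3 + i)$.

(3 + 3) + (4 + 1)i = 6 + 5i


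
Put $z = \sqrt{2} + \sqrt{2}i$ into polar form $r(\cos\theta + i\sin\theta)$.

r = |z| = sqrt(a^2 + b^2) = sqrt((sqrt(2))^2 + (sqrt(2))^2) = sqrt(2 + 2) = sqrt(4) = 2
θ = arctan(b/a) = arctan(1.4142/1.4142) (quadrant-adjusted) = 45°
z = 2(cos 45° + i sin 45°)


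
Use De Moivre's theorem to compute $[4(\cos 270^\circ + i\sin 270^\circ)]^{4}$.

By De Moivre: z^n = r^n(cos(nθ) + i sin(nθ))
= 4^4(cos(4*270°) + i sin(4*270°))
= 256(cos 0° + i sin 0°)
= 256


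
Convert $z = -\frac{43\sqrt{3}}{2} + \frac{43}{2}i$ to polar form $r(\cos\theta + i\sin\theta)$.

r = |z| = sqrt(a^2 + b^2) = sqrt((-43*sqrt(3)/2)^2 + (43/2)^2) = sqrt(5547/4 + 1849/4) = sqrt(1849) = 43
θ = arctan(b/a) = arctan(21.5/-37.2391) (quadrant-adjusted) = 150°
z = 43(cos 150° + i sin 150°)


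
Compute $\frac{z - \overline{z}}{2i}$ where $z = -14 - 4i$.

z - conjugate(z) = 2bi
(z - conjugate(z))/(2i) = 2bi/(2i) = b = -4


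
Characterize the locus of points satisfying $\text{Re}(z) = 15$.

Re(z) = x where z = x + yi; the equation x = 15 is satisfied by all points with that x-coordinate
Locus: Vertical line x = 15


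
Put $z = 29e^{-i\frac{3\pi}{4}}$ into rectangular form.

a = r cos θ = 29 * -sqrt(2)/2 = -29*sqrt(2)/2
b = r sin θ = 29 * -sqrt(2)/2 = -29*sqrt(2)/2
z = -29*sqrt(2)/2 - (29*sqrt(2)/2)i


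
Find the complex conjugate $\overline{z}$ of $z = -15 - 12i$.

If z = a + bi, then conjugate(z) = a - bi
conjugate(-15 - 12i) = -15 + 12i


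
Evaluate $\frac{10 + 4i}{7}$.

Divisor is real, so divide each part by 7:
= 10/7 + (4/7)i


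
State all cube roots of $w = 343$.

|w| = 343, arg(w) = 0°
Root modulus = 343^(1/3) = 7
Root arguments: θ_k = (0° + 360°k)/3 for k = 0, 1, ..., 2
Roots: 7, -7/2 + (7*sqrt(3)/2)i, -7/2 - (7*sqrt(3)/2)i


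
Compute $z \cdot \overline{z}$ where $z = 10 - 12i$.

z * conjugate(z) = |z|^2 = a^2 + b^2
= 10^2 + (-12)^2 = 244


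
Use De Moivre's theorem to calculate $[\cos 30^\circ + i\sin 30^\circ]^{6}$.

By De Moivre: z^n = r^n(cos(nθ) + i sin(nθ))
= 1^6(cos(6*30°) + i sin(6*30°))
= 1(cos 180° + i sin 180°)
= -1


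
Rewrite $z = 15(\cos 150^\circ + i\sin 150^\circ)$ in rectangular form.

a = r cos θ = 15 * -sqrt(3)/2 = -15*sqrt(3)/2
b = r sin θ = 15 * 1/2 = 15/2
z = -15*sqrt(3)/2 + (15/2)i


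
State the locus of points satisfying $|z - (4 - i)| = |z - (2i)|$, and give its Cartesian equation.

|z - z1| = |z - z2| means z is equidistant from z1 and z2,
i.e. the perpendicular bisector of the segment from (4, -1) to (0, 2) (midpoint (2, 1/2)).
With z = x + yi, square both sides:
(x - 4)^2 + (y - (-1))^2 = (x - 0)^2 + (y - 2)^2
The x^2 and y^2 terms cancel: -8x + 6y = 4 - 17 = -13
Simplify: 8x - 6y = 13
Locus: Perpendicular bisector of the segment from (4, -1) to (0, 2): the line 8x - 6y = 13


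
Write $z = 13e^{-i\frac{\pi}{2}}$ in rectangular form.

a = r cos θ = 13 * 0 = 0
b = r sin θ = 13 * -1 = -13
z = -13i


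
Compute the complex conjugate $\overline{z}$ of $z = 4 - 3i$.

If z = a + bi, then conjugate(z) = a - bi
conjugate(4 - 3i) = 4 + 3i


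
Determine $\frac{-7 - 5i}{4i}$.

Multiply numerator and denominator by conjugate (-4i):
= (-7 - 5i)(-4i) / (0^2 + 4^2)
= (-20 + 28i) / 16
Divide through by 4: (-5 + 7i) / 4
= -5/4 + (7/4)i


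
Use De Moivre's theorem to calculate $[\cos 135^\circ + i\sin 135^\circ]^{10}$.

By De Moivre: z^n = r^n(cos(nθ) + i sin(nθ))
= 1^10(cos(10*135°) + i sin(10*135°))
= 1(cos 270° + i sin 270°)
= -i


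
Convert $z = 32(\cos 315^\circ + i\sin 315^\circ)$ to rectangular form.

a = r cos θ = 32 * sqrt(2)/2 = 16*sqrt(2)
b = r sin θ = 32 * -sqrt(2)/2 = -16*sqrt(2)
z = 16*sqrt(2) - 16*sqrt(2)i


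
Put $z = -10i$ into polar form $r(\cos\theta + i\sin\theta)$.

r = |z| = sqrt(a^2 + b^2) = sqrt((0)^2 + (-10)^2) = sqrt(0 + 100) = sqrt(100) = 10
a = 0 and b < 0, so z lies on the negative imaginary axis: θ = 270°
z = 10(cos 270° + i sin 270°)


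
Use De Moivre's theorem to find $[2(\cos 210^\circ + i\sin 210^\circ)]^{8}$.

By De Moivre: z^n = r^n(cos(nθ) + i sin(nθ))
= 2^8(cos(8*210°) + i sin(8*210°))
= 256(cos 240° + i sin 240°)
= -128 - 128*sqrt(3)i


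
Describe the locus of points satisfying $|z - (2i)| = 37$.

|z - z0| = r describes a circle centered at z0 with radius r
Here z0 = 2i and r = 37
Locus: Circle centered at (0, 2) with radius 37


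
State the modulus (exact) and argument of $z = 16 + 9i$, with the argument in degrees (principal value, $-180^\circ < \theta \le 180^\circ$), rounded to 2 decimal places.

|z| = sqrt(16^2 + 9^2) = sqrt(337)
arg(z) = arctan(b/a) = arctan(9/16) (quadrant-adjusted) = 29.36°


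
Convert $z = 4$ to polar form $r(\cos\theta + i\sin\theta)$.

r = |z| = sqrt(a^2 + b^2) = sqrt((4)^2 + (0)^2) = sqrt(16 + 0) = sqrt(16) = 4
b = 0 and a > 0, so z lies on the positive real axis: θ = 0°
z = 4(cos 0° + i sin 0°)


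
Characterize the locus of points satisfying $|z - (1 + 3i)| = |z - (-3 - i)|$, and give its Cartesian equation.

|z - z1| = |z - z2| means z is equidistant from z1 and z2,
i.e. the perpendicular bisector of the segment from (1, 3) to (-3, -1) (midpoint (-1, 1)).
With z = x + yi, square both sides:
(x - 1)^2 + (y - 3)^2 = (x - (-3))^2 + (y - (-1))^2
The x^2 and y^2 terms cancel: -8x + (-8)y = 10 - 10 = 0
Simplify: x + y = 0
Locus: Perpendicular bisector of the segment from (1, 3) to (-3, -1): the line x + y = 0


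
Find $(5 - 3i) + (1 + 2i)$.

(5 + 1) + (-3 + 2)i = 6 - i


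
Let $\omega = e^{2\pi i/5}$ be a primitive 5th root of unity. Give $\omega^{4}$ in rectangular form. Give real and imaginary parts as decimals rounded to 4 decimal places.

ω^4 = e^(2πi·4/5) = e^(i·8π/5)
= cos(8π/5) + i sin(8π/5)
= 0.3090 - 0.9511i


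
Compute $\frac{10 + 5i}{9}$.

Divisor is real, so divide each part by 9:
= 10/9 + (5/9)i


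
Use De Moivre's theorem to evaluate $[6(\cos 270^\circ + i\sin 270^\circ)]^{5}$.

By De Moivre: z^n = r^n(cos(nθ) + i sin(nθ))
= 6^5(cos(5*270°) + i sin(5*270°))
= 7776(cos 270° + i sin 270°)
= -7776i


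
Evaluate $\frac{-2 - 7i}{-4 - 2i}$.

Multiply numerator and denominator by conjugate (-4 + 2i):
= (-2 - 7i)(-4 + 2i) / ((-4)^2 + (-2)^2)
= (22 + 24i) / 20
Divide through by 2: (11 + 12i) / 10
= 11/10 + (6/5)i


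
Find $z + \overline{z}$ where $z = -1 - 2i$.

z + conjugate(z) = (a + bi) + (a - bi) = 2a
= 2 * (-1) = -2


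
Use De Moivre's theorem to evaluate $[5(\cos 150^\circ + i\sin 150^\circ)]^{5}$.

By De Moivre: z^n = r^n(cos(nθ) + i sin(nθ))
= 5^5(cos(5*150°) + i sin(5*150°))
= 3125(cos 30° + i sin 30°)
= 3125*sqrt(3)/2 + (3125/2)i


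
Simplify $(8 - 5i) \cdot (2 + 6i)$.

(a1*a2 - b1*b2) + (a1*b2 + b1*a2)i
= (16 - (-30)) + (48 + (-10))i
= 46 + 38i


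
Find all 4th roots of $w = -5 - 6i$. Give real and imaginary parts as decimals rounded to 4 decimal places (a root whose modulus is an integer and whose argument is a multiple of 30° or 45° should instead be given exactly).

|w| = sqrt(61) ≈ 7.810250, arg(w) ≈ 230.194429°
Root modulus = sqrt(61)^(1/4) ≈ 1.671730
Root arguments: θ_k = (arg(w) + 360°k)/4 for k = 0, 1, ..., 3
Compute each root as (root modulus)(cos θ_k + i sin θ_k) using full-precision intermediates, then round to 4 decimal places.
Roots: 0.8970 + 1.4107i, -1.4107 + 0.8970i, -0.8970 - 1.4107i, 1.4107 - 0.8970i


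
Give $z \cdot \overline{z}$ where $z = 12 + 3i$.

z * conjugate(z) = |z|^2 = a^2 + b^2
= 12^2 + 3^2 = 153


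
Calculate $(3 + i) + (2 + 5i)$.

(3 + 2) + (1 + 5)i = 5 + 6i


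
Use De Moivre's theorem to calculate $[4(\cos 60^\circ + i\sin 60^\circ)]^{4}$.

By De Moivre: z^n = r^n(cos(nθ) + i sin(nθ))
= 4^4(cos(4*60°) + i sin(4*60°))
= 256(cos 240° + i sin 240°)
= -128 - 128*sqrt(3)i


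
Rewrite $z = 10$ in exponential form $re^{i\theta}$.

r = |z| = sqrt((10)^2 + (0)^2) = sqrt(100 + 0) = sqrt(100) = 10
b = 0 and a > 0, so z lies on the positive real axis: θ = 0
z = 10e^(i*0) = 10


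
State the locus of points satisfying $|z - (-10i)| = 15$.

|z - z0| = r describes a circle centered at z0 with radius r
Here z0 = -10i and r = 15
Locus: Circle centered at (0, -10) with radius 15


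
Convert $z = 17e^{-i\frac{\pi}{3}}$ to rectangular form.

a = r cos θ = 17 * 1/2 = 17/2
b = r sin θ = 17 * -sqrt(3)/2 = -17*sqrt(3)/2
z = 17/2 - (17*sqrt(3)/2)i


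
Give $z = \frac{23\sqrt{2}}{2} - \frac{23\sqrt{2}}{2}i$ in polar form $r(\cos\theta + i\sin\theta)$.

r = |z| = sqrt(a^2 + b^2) = sqrt((23*sqrt(2)/2)^2 + (-23*sqrt(2)/2)^2) = sqrt(529/2 + 529/2) = sqrt(529) = 23
θ = arctan(b/a) = arctan(-16.2635/16.2635) (quadrant-adjusted) = 315°
z = 23(cos 315° + i sin 315°)


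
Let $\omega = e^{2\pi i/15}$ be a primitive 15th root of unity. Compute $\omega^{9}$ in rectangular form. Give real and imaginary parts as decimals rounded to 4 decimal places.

ω^9 = e^(2πi·9/15) = e^(i·6π/5)
= cos(6π/5) + i sin(6π/5)
= -0.8090 - 0.5878i


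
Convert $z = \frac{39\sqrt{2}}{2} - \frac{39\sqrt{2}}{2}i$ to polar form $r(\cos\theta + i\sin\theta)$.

r = |z| = sqrt(a^2 + b^2) = sqrt((39*sqrt(2)/2)^2 + (-39*sqrt(2)/2)^2) = sqrt(1521/2 + 1521/2) = sqrt(1521) = 39
θ = arctan(b/a) = arctan(-27.5772/27.5772) (quadrant-adjusted) = 315°
z = 39(cos 315° + i sin 315°)


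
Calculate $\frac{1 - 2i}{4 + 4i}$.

Multiply numerator and denominator by conjugate (4 - 4i):
= (1 - 2i)(4 - 4i) / (4^2 + 4^2)
= (-4 - 12i) / 32
Divide through by 4: (-1 - 3i) / 8
= -1/8 - (3/8)i


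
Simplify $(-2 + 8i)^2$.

(a + bi)^2 = a^2 - b^2 + 2abi
= (-2)^2 - 8^2 + 2*(-2)*8i
= -60 - 32i


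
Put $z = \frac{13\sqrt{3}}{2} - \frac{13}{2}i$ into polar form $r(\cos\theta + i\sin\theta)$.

r = |z| = sqrt(a^2 + b^2) = sqrt((13*sqrt(3)/2)^2 + (-13/2)^2) = sqrt(507/4 + 169/4) = sqrt(169) = 13
θ = arctan(b/a) = arctan(-6.5/11.2583) (quadrant-adjusted) = 330°
z = 13(cos 330° + i sin 330°)


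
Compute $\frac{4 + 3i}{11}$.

Divisor is real, so divide each part by 11:
= 4/11 + (3/11)i


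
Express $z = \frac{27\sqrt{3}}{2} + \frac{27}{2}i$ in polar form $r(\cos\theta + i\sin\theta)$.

r = |z| = sqrt(a^2 + b^2) = sqrt((27*sqrt(3)/2)^2 + (27/2)^2) = sqrt(2187/4 + 729/4) = sqrt(729) = 27
θ = arctan(b/a) = arctan(13.5/23.3827) (quadrant-adjusted) = 30°
z = 27(cos 30° + i sin 30°)


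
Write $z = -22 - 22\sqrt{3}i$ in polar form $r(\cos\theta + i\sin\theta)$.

r = |z| = sqrt(a^2 + b^2) = sqrt((-22)^2 + (-22*sqrt(3))^2) = sqrt(484 + 1452) = sqrt(1936) = 44
θ = arctan(b/a) = arctan(-38.1051/-22) (quadrant-adjusted) = 240°
z = 44(cos 240° + i sin 240°)


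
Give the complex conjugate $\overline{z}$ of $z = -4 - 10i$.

If z = a + bi, then conjugate(z) = a - bi
conjugate(-4 - 10i) = -4 + 10i


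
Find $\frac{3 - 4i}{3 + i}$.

Multiply numerator and denominator by conjugate (3 - i):
= (3 - 4i)(3 - i) / (3^2 + 1^2)
= (5 - 15i) / 10
Divide through by 5: (1 - 3i) / 2
= 1/2 - (3/2)i


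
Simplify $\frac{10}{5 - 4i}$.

Multiply numerator and denominator by conjugate (5 + 4i):
= (10)(5 + 4i) / (5^2 + (-4)^2)
= (50 + 40i) / 41
= 50/41 + (40/41)i


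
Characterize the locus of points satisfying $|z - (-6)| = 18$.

|z - z0| = r describes a circle centered at z0 with radius r
Here z0 = -6 and r = 18
Locus: Circle centered at (-6, 0) with radius 18


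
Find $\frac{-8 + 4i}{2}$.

Divisor is real, so divide each part by 2:
= -4 + 2i


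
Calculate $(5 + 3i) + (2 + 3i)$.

(5 + 2) + (3 + 3)i = 7 + 6i


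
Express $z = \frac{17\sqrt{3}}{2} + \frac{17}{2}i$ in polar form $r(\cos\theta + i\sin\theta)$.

r = |z| = sqrt(a^2 + b^2) = sqrt((17*sqrt(3)/2)^2 + (17/2)^2) = sqrt(867/4 + 289/4) = sqrt(289) = 17
θ = arctan(b/a) = arctan(8.5/14.7224) (quadrant-adjusted) = 30°
z = 17(cos 30° + i sin 30°)


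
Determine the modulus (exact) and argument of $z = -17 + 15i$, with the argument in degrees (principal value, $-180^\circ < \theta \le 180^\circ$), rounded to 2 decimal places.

|z| = sqrt((-17)^2 + 15^2) = sqrt(514)
arg(z) = arctan(b/a) = arctan(15/-17) (quadrant-adjusted) = 138.58°


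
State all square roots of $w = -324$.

|w| = 324, arg(w) = 180°
Root modulus = 324^(1/2) = 18
Root arguments: θ_k = (180° + 360°k)/2 for k = 0, 1, ..., 1
Roots: 18i, -18i


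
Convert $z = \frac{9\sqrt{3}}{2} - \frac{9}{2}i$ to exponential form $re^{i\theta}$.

r = |z| = sqrt((9*sqrt(3)/2)^2 + (-9/2)^2) = sqrt(243/4 + 81/4) = sqrt(81) = 9
θ = arctan(b/a) = arctan(-4.5/7.7942) (quadrant-adjusted) = -30° = -π/6
z = 9e^(-i*π/6)


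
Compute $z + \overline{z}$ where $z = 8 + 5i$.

z + conjugate(z) = (a + bi) + (a - bi) = 2a
= 2 * 8 = 16


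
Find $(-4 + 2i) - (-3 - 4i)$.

(-4 - (-3)) + (2 - (-4))i = -1 + 6i


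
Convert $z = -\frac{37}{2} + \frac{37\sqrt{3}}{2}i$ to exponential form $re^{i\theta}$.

r = |z| = sqrt((-37/2)^2 + (37*sqrt(3)/2)^2) = sqrt(1369/4 + 4107/4) = sqrt(1369) = 37
θ = arctan(b/a) = arctan(32.0429/-18.5) (quadrant-adjusted) = 120° = 2π/3
z = 37e^(i*2π/3)


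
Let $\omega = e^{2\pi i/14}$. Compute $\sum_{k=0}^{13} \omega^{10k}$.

Let ζ = ω^10 = e^(2πi·10/14). Since 14 ∤ 10, ζ ≠ 1.
Sum = Σ_{k=0}^{13} ζ^k = (ζ^14 - 1)/(ζ - 1) = (ω^{10·14} - 1)/(ζ - 1) = (1 - 1)/(ζ - 1) = 0


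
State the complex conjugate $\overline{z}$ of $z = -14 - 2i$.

If z = a + bi, then conjugate(z) = a - bi
conjugate(-14 - 2i) = -14 + 2i


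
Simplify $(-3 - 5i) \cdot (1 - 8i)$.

(a1*a2 - b1*b2) + (a1*b2 + b1*a2)i
= (-3 - 40) + (24 + (-5))i
= -43 + 19i


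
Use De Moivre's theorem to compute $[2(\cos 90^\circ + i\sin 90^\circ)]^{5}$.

By De Moivre: z^n = r^n(cos(nθ) + i sin(nθ))
= 2^5(cos(5*90°) + i sin(5*90°))
= 32(cos 90° + i sin 90°)
= 32i


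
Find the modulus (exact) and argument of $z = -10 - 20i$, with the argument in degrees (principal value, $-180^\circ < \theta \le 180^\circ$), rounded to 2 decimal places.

|z| = sqrt((-10)^2 + (-20)^2) = sqrt(500)
arg(z) = arctan(b/a) = arctan(-20/-10) (quadrant-adjusted) = -116.57°


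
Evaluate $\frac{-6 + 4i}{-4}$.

Divisor is real, so divide each part by -4:
= 3/2 - i


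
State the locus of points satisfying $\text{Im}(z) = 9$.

Im(z) = y where z = x + yi; the equation y = 9 is satisfied by all points with that y-coordinate
Locus: Horizontal line y = 9


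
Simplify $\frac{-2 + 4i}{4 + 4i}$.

Multiply numerator and denominator by conjugate (4 - 4i):
= (-2 + 4i)(4 - 4i) / (4^2 + 4^2)
= (8 + 24i) / 32
Divide through by 8: (1 + 3i) / 4
= 1/4 + (3/4)i


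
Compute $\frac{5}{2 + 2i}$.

Multiply numerator and denominator by conjugate (2 - 2i):
= (5)(2 - 2i) / (2^2 + 2^2)
= (10 - 10i) / 8
Divide through by 2: (5 - 5i) / 4
= 5/4 - (5/4)i


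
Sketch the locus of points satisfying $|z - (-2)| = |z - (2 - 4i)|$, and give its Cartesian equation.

|z - z1| = |z - z2| means z is equidistant from z1 and z2,
i.e. the perpendicular bisector of the segment from (-2, 0) to (2, -4) (midpoint (0, -2)).
With z = x + yi, square both sides:
(x - (-2))^2 + (y - 0)^2 = (x - 2)^2 + (y - (-4))^2
The x^2 and y^2 terms cancel: 8x + (-8)y = 20 - 4 = 16
Simplify: x - y = 2
Locus: Perpendicular bisector of the segment from (-2, 0) to (2, -4): the line x - y = 2


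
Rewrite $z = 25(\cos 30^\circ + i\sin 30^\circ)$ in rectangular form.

a = r cos θ = 25 * sqrt(3)/2 = 25*sqrt(3)/2
b = r sin θ = 25 * 1/2 = 25/2
z = 25*sqrt(3)/2 + (25/2)i


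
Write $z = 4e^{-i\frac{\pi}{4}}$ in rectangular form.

a = r cos θ = 4 * sqrt(2)/2 = 2*sqrt(2)
b = r sin θ = 4 * -sqrt(2)/2 = -2*sqrt(2)
z = 2*sqrt(2) - 2*sqrt(2)i


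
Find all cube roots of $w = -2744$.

|w| = 2744, arg(w) = 180°
Root modulus = 2744^(1/3) = 14
Root arguments: θ_k = (180° + 360°k)/3 for k = 0, 1, ..., 2
Roots: 7 + 7*sqrt(3)i, -14, 7 - 7*sqrt(3)i


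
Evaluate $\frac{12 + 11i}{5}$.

Divisor is real, so divide each part by 5:
= 12/5 + (11/5)i


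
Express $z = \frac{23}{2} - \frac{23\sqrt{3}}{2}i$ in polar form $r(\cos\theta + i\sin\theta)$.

r = |z| = sqrt(a^2 + b^2) = sqrt((23/2)^2 + (-23*sqrt(3)/2)^2) = sqrt(529/4 + 1587/4) = sqrt(529) = 23
θ = arctan(b/a) = arctan(-19.9186/11.5) (quadrant-adjusted) = 300°
z = 23(cos 300° + i sin 300°)


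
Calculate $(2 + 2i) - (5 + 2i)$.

(2 - 5) + (2 - 2)i = -3


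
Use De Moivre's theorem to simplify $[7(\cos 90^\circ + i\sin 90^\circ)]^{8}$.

By De Moivre: z^n = r^n(cos(nθ) + i sin(nθ))
= 7^8(cos(8*90°) + i sin(8*90°))
= 5764801(cos 0° + i sin 0°)
= 5764801


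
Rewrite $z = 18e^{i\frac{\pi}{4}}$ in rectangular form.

a = r cos θ = 18 * sqrt(2)/2 = 9*sqrt(2)
b = r sin θ = 18 * sqrt(2)/2 = 9*sqrt(2)
z = 9*sqrt(2) + 9*sqrt(2)i


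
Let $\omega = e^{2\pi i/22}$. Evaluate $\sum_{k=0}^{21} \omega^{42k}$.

Let ζ = ω^42 = e^(2πi·42/22). Since 22 ∤ 42, ζ ≠ 1.
Sum = Σ_{k=0}^{21} ζ^k = (ζ^22 - 1)/(ζ - 1) = (ω^{42·22} - 1)/(ζ - 1) = (1 - 1)/(ζ - 1) = 0


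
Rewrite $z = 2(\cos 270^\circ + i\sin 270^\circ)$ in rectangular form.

a = r cos θ = 2 * 0 = 0
b = r sin θ = 2 * -1 = -2
z = -2i


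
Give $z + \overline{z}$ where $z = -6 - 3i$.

z + conjugate(z) = (a + bi) + (a - bi) = 2a
= 2 * (-6) = -12


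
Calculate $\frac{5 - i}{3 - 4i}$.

Multiply numerator and denominator by conjugate (3 + 4i):
= (5 - i)(3 + 4i) / (3^2 + (-4)^2)
= (19 + 17i) / 25
= 19/25 + (17/25)i


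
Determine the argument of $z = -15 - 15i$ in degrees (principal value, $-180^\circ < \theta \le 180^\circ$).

θ = arctan(b/a) = arctan(-15/-15) (quadrant-adjusted) = -135°


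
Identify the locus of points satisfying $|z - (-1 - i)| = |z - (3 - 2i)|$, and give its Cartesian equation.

|z - z1| = |z - z2| means z is equidistant from z1 and z2,
i.e. the perpendicular bisector of the segment from (-1, -1) to (3, -2) (midpoint (1, -3/2)).
With z = x + yi, square both sides:
(x - (-1))^2 + (y - (-1))^2 = (x - 3)^2 + (y - (-2))^2
The x^2 and y^2 terms cancel: 8x + (-2)y = 13 - 2 = 11
Simplify: 8x - 2y = 11
Locus: Perpendicular bisector of the segment from (-1, -1) to (3, -2): the line 8x - 2y = 11


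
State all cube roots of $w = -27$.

|w| = 27, arg(w) = 180°
Root modulus = 27^(1/3) = 3
Root arguments: θ_k = (180° + 360°k)/3 for k = 0, 1, ..., 2
Roots: 3/2 + (3*sqrt(3)/2)i, -3, 3/2 - (3*sqrt(3)/2)i


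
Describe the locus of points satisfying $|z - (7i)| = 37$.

|z - z0| = r describes a circle centered at z0 with radius r
Here z0 = 7i and r = 37
Locus: Circle centered at (0, 7) with radius 37


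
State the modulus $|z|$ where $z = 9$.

|z| = sqrt(a^2 + b^2) = sqrt(9^2 + 0^2) = sqrt(81) = 9


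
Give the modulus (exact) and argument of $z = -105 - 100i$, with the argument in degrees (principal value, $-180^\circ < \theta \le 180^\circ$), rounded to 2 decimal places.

|z| = sqrt((-105)^2 + (-100)^2) = 145
arg(z) = arctan(b/a) = arctan(-100/-105) (quadrant-adjusted) = -136.40°


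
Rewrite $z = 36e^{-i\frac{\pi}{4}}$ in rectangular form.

a = r cos θ = 36 * sqrt(2)/2 = 18*sqrt(2)
b = r sin θ = 36 * -sqrt(2)/2 = -18*sqrt(2)
z = 18*sqrt(2) - 18*sqrt(2)i


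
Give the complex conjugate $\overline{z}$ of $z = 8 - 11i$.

If z = a + bi, then conjugate(z) = a - bi
conjugate(8 - 11i) = 8 + 11i


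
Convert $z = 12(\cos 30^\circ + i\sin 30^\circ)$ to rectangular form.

a = r cos θ = 12 * sqrt(3)/2 = 6*sqrt(3)
b = r sin θ = 12 * 1/2 = 6
z = 6*sqrt(3) + 6i


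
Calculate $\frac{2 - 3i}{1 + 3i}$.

Multiply numerator and denominator by conjugate (1 - 3i):
= (2 - 3i)(1 - 3i) / (1^2 + 3^2)
= (-7 - 9i) / 10
= -7/10 - (9/10)i


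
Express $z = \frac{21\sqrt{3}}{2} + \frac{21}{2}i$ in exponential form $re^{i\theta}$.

r = |z| = sqrt((21*sqrt(3)/2)^2 + (21/2)^2) = sqrt(1323/4 + 441/4) = sqrt(441) = 21
θ = arctan(b/a) = arctan(10.5/18.1865) (quadrant-adjusted) = 30° = π/6
z = 21e^(i*π/6)


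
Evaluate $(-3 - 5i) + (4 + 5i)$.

(-3 + 4) + (-5 + 5)i = 1


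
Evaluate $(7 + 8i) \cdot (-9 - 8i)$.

(a1*a2 - b1*b2) + (a1*b2 + b1*a2)i
= (-63 - (-64)) + (-56 + (-72))i
= 1 - 128i


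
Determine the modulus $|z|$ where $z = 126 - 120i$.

|z| = sqrt(a^2 + b^2) = sqrt(126^2 + (-120)^2) = sqrt(30276) = 174


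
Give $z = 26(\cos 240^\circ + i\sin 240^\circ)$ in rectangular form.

a = r cos θ = 26 * -1/2 = -13
b = r sin θ = 26 * -sqrt(3)/2 = -13*sqrt(3)
z = -13 - 13*sqrt(3)i


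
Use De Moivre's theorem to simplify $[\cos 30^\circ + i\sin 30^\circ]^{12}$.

By De Moivre: z^n = r^n(cos(nθ) + i sin(nθ))
= 1^12(cos(12*30°) + i sin(12*30°))
= 1(cos 0° + i sin 0°)
= 1


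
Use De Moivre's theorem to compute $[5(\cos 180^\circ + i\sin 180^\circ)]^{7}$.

By De Moivre: z^n = r^n(cos(nθ) + i sin(nθ))
= 5^7(cos(7*180°) + i sin(7*180°))
= 78125(cos 180° + i sin 180°)
= -78125


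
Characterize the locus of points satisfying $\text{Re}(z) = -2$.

Re(z) = x where z = x + yi; the equation x = -2 is satisfied by all points with that x-coordinate
Locus: Vertical line x = -2


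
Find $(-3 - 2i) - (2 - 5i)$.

(-3 - 2) + (-2 - (-5))i = -5 + 3i


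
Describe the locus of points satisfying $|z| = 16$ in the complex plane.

|z| = 16 means sqrt(x^2 + y^2) = 16
This is a circle of radius 16 centered at the origin


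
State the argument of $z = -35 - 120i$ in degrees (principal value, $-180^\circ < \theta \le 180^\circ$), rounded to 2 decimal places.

θ = arctan(b/a) = arctan(-120/-35) (quadrant-adjusted) = -106.26°


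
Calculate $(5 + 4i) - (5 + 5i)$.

(5 - 5) + (4 - 5)i = -i


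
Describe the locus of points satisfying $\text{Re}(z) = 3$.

Re(z) = x where z = x + yi; the equation x = 3 is satisfied by all points with that x-coordinate
Locus: Vertical line x = 3


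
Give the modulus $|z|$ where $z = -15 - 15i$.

|z| = sqrt(a^2 + b^2) = sqrt((-15)^2 + (-15)^2) = sqrt(450) = sqrt(450)


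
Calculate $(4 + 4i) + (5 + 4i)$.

(4 + 5) + (4 + 4)i = 9 + 8i


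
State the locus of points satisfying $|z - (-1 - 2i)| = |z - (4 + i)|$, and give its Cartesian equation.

|z - z1| = |z - z2| means z is equidistant from z1 and z2,
i.e. the perpendicular bisector of the segment from (-1, -2) to (4, 1) (midpoint (3/2, -1/2)).
With z = x + yi, square both sides:
(x - (-1))^2 + (y - (-2))^2 = (x - 4)^2 + (y - 1)^2
The x^2 and y^2 terms cancel: 10x + 6y = 17 - 5 = 12
Simplify: 5x + 3y = 6
Locus: Perpendicular bisector of the segment from (-1, -2) to (4, 1): the line 5x + 3y = 6


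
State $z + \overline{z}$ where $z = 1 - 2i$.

z + conjugate(z) = (a + bi) + (a - bi) = 2a
= 2 * 1 = 2


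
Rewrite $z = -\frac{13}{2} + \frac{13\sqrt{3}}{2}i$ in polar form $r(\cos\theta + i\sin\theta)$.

r = |z| = sqrt(a^2 + b^2) = sqrt((-13/2)^2 + (13*sqrt(3)/2)^2) = sqrt(169/4 + 507/4) = sqrt(169) = 13
θ = arctan(b/a) = arctan(11.2583/-6.5) (quadrant-adjusted) = 120°
z = 13(cos 120° + i sin 120°)


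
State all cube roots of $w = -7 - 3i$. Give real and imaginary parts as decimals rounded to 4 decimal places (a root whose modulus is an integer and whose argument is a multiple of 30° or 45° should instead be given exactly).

|w| = sqrt(58) ≈ 7.615773, arg(w) ≈ 203.198591°
Root modulus = sqrt(58)^(1/3) ≈ 1.967454
Root arguments: θ_k = (arg(w) + 360°k)/3 for k = 0, 1, ..., 2
Compute each root as (root modulus)(cos θ_k + i sin θ_k) using full-precision intermediates, then round to 4 decimal places.
Roots: 0.7455 + 1.8207i, -1.9496 - 0.2647i, 1.2040 - 1.5560i


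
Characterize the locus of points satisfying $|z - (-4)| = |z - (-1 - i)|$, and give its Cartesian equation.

|z - z1| = |z - z2| means z is equidistant from z1 and z2,
i.e. the perpendicular bisector of the segment from (-4, 0) to (-1, -1) (midpoint (-5/2, -1/2)).
With z = x + yi, square both sides:
(x - (-4))^2 + (y - 0)^2 = (x - (-1))^2 + (y - (-1))^2
The x^2 and y^2 terms cancel: 6x + (-2)y = 2 - 16 = -14
Simplify: 3x - y = -7
Locus: Perpendicular bisector of the segment from (-4, 0) to (-1, -1): the line 3x - y = -7


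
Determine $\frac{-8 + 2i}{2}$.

Divisor is real, so divide each part by 2:
= -4 + i


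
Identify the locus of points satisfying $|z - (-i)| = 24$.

|z - z0| = r describes a circle centered at z0 with radius r
Here z0 = -i and r = 24
Locus: Circle centered at (0, -1) with radius 24


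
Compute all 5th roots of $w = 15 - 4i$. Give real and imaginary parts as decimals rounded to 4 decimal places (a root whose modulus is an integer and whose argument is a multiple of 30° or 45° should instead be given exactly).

|w| = sqrt(241) ≈ 15.524175, arg(w) ≈ 345.068583°
Root modulus = sqrt(241)^(1/5) ≈ 1.730620
Root arguments: θ_k = (arg(w) + 360°k)/5 for k = 0, 1, ..., 4
Compute each root as (root modulus)(cos θ_k + i sin θ_k) using full-precision intermediates, then round to 4 decimal places.
Roots: 0.6198 + 1.6158i, -1.3452 + 1.0888i, -1.4512 - 0.9429i, 0.4483 - 1.6715i, 1.7283 - 0.0902i


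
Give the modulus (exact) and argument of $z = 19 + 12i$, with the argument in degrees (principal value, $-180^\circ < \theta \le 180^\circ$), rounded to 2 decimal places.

|z| = sqrt(19^2 + 12^2) = sqrt(505)
arg(z) = arctan(b/a) = arctan(12/19) (quadrant-adjusted) = 32.28°


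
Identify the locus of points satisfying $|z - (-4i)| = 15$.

|z - z0| = r describes a circle centered at z0 with radius r
Here z0 = -4i and r = 15
Locus: Circle centered at (0, -4) with radius 15


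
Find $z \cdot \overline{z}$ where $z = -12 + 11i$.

z * conjugate(z) = |z|^2 = a^2 + b^2
= (-12)^2 + 11^2 = 265


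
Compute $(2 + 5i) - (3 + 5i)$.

(2 - 3) + (5 - 5)i = -1


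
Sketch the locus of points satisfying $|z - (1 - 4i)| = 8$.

|z - z0| = r describes a circle centered at z0 with radius r
Here z0 = 1 - 4i and r = 8
Locus: Circle centered at (1, -4) with radius 8


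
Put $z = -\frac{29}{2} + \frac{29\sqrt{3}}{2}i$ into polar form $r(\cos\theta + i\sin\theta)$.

r = |z| = sqrt(a^2 + b^2) = sqrt((-29/2)^2 + (29*sqrt(3)/2)^2) = sqrt(841/4 + 2523/4) = sqrt(841) = 29
θ = arctan(b/a) = arctan(25.1147/-14.5) (quadrant-adjusted) = 120°
z = 29(cos 120° + i sin 120°)


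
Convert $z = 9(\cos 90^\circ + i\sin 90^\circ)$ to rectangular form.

a = r cos θ = 9 * 0 = 0
b = r sin θ = 9 * 1 = 9
z = 9i


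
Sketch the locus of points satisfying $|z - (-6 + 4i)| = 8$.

|z - z0| = r describes a circle centered at z0 with radius r
Here z0 = -6 + 4i and r = 8
Locus: Circle centered at (-6, 4) with radius 8


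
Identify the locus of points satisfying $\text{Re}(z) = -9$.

Re(z) = x where z = x + yi; the equation x = -9 is satisfied by all points with that x-coordinate
Locus: Vertical line x = -9
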